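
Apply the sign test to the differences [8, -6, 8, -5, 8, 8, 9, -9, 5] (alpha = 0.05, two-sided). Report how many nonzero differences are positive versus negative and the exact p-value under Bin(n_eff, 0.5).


Step 1: Discard zero differences. Original n = 9; n_eff = number of nonzero differences = 9.
Nonzero differences (with sign): +8, -6, +8, -5, +8, +8, +9, -9, +5
Step 2: Count signs: positive = 6, negative = 3.
Step 3: Under H0: P(positive) = 0.5, so the number of positives S ~ Bin(9, 0.5).
Step 4: Two-sided exact p-value = sum of Bin(9,0.5) probabilities at or below the observed probability = 0.507812.
Step 5: alpha = 0.05. fail to reject H0.

n_eff = 9, pos = 6, neg = 3, p = 0.507812, fail to reject H0.


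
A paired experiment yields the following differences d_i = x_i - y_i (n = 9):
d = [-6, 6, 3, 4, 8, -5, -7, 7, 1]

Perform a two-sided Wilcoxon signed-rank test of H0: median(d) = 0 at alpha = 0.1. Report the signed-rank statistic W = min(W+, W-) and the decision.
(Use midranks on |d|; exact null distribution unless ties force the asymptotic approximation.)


Step 1: Drop any zero differences (none here) and take |d_i|.
|d| = [6, 6, 3, 4, 8, 5, 7, 7, 1]
Step 2: Midrank |d_i| (ties get averaged ranks).
ranks: |6|->5.5, |6|->5.5, |3|->2, |4|->3, |8|->9, |5|->4, |7|->7.5, |7|->7.5, |1|->1
Step 3: Attach original signs; sum ranks with positive sign and with negative sign.
W+ = 5.5 + 2 + 3 + 9 + 7.5 + 1 = 28
W- = 5.5 + 4 + 7.5 = 17
(Check: W+ + W- = 45 should equal n(n+1)/2 = 45.)
Step 4: Test statistic W = min(W+, W-) = 17.
Step 5: Ties in |d|, so use the tie-corrected normal approximation.
        E[W] = n(n+1)/4 = 9*10/4 = 22.5.
        Tie groups: |d|=6 (t=2), |d|=7 (t=2); sum(t^3 - t) = 12.
        Var[W] = n(n+1)(2n+1)/24 - sum(t^3-t)/48 = 1710/24 - 12/48 = 71.
        z = (W - E[W]) / sqrt(Var[W]) = (17 - 22.5) / 8.4261 = -0.6527.
        Two-sided p = 2*Phi(z) = 0.513930.
Step 6: alpha = 0.1. fail to reject H0.

W+ = 28, W- = 17, W = min = 17, p = 0.513930, fail to reject H0.


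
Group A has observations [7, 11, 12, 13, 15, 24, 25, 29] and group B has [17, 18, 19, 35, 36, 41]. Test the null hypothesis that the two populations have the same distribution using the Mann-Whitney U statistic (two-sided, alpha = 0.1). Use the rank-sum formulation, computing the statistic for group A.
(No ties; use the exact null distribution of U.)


Step 1: Combine and sort all 14 observations; assign midranks.
sorted (value, group): (7,X), (11,X), (12,X), (13,X), (15,X), (17,Y), (18,Y), (19,Y), (24,X), (25,X), (29,X), (35,Y), (36,Y), (41,Y)
ranks: 7->1, 11->2, 12->3, 13->4, 15->5, 17->6, 18->7, 19->8, 24->9, 25->10, 29->11, 35->12, 36->13, 41->14
Step 2: Rank sum for X: R1 = 1 + 2 + 3 + 4 + 5 + 9 + 10 + 11 = 45.
Step 3: U_X = R1 - n1(n1+1)/2 = 45 - 8*9/2 = 45 - 36 = 9.
       U_Y = n1*n2 - U_X = 48 - 9 = 39.
Step 4: No ties, so the exact null distribution of U (based on enumerating the C(14,8) = 3003 equally likely rank assignments) gives the two-sided p-value.
Step 5: p-value = 0.059274; compare to alpha = 0.1. reject H0.

U_X = 9, p = 0.059274, reject H0 at alpha = 0.1.


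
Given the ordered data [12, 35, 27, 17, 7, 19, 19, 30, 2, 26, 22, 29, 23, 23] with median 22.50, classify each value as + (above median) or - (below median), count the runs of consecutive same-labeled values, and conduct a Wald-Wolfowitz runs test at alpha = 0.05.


Step 1: Compute median = 22.50; label A = above, B = below.
Labels in order: BAABBBBABABAAA  (n_A = 7, n_B = 7)
Step 2: Count runs R = 8.
Step 3: Under H0 (random ordering), E[R] = 2*n_A*n_B/(n_A+n_B) + 1 = 2*7*7/14 + 1 = 8.0000.
        Var[R] = 2*n_A*n_B*(2*n_A*n_B - n_A - n_B) / ((n_A+n_B)^2 * (n_A+n_B-1)) = 8232/2548 = 3.2308.
        SD[R] = 1.7974.
Step 4: R = E[R], so z = 0 with no continuity correction.
Step 5: Two-sided p-value via normal approximation = 2*(1 - Phi(|z|)) = 1.000000.
Step 6: alpha = 0.05. fail to reject H0.

R = 8, z = 0.0000, p = 1.000000, fail to reject H0.


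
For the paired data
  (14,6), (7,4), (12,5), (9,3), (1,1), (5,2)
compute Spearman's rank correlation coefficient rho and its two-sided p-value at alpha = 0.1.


Step 1: Rank x and y separately (midranks; no ties here).
rank(x): 14->6, 7->3, 12->5, 9->4, 1->1, 5->2
rank(y): 6->6, 4->4, 5->5, 3->3, 1->1, 2->2
Step 2: d_i = R_x(i) - R_y(i); compute d_i^2.
  (6-6)^2=0, (3-4)^2=1, (5-5)^2=0, (4-3)^2=1, (1-1)^2=0, (2-2)^2=0
sum(d^2) = 2.
Step 3: rho = 1 - 6*2 / (6*(6^2 - 1)) = 1 - 12/210 = 0.942857.
Step 4: Under H0, t = rho * sqrt((n-2)/(1-rho^2)) = 5.6595 ~ t(4).
Step 5: Two-sided p-value from the t-distribution with 4 df = 0.004805.
Step 6: alpha = 0.1. reject H0.

rho = 0.9429, p = 0.004805, reject H0 at alpha = 0.1.


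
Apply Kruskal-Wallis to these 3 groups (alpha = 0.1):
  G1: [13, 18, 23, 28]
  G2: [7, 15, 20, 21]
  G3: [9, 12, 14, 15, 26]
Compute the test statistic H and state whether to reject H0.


Step 1: Combine all N = 13 observations and assign midranks.
sorted (value, group, rank): (7,G2,1), (9,G3,2), (12,G3,3), (13,G1,4), (14,G3,5), (15,G2,6.5), (15,G3,6.5), (18,G1,8), (20,G2,9), (21,G2,10), (23,G1,11), (26,G3,12), (28,G1,13)
Step 2: Sum ranks within each group.
R_1 = 36 (n_1 = 4)
R_2 = 26.5 (n_2 = 4)
R_3 = 28.5 (n_3 = 5)
Step 3: H = 12/(N(N+1)) * sum(R_i^2/n_i) - 3(N+1)
     = 12/(13*14) * (36^2/4 + 26.5^2/4 + 28.5^2/5) - 3*14
     = 0.065934 * 662.013 - 42
     = 1.649176.
Step 4: Ties present; correction factor C = 1 - 6/(13^3 - 13) = 0.997253. Corrected H = 1.649176 / 0.997253 = 1.653719.
Step 5: Under H0, H ~ chi^2(2); p-value = 0.437421.
Step 6: alpha = 0.1. fail to reject H0.

H = 1.6537, df = 2, p = 0.437421, fail to reject H0.


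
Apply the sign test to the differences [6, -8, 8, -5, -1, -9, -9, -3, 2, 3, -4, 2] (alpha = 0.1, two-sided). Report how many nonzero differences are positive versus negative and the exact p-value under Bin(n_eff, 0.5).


Step 1: Discard zero differences. Original n = 12; n_eff = number of nonzero differences = 12.
Nonzero differences (with sign): +6, -8, +8, -5, -1, -9, -9, -3, +2, +3, -4, +2
Step 2: Count signs: positive = 5, negative = 7.
Step 3: Under H0: P(positive) = 0.5, so the number of positives S ~ Bin(12, 0.5).
Step 4: Two-sided exact p-value = sum of Bin(12,0.5) probabilities at or below the observed probability = 0.774414.
Step 5: alpha = 0.1. fail to reject H0.

n_eff = 12, pos = 5, neg = 7, p = 0.774414, fail to reject H0.


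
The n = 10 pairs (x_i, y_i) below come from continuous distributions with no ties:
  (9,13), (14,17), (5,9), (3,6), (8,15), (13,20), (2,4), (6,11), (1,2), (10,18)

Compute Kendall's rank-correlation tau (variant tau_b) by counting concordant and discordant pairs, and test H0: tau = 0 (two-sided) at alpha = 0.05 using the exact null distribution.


Step 1: Enumerate the 45 unordered pairs (i,j) with i<j and classify each by sign(x_j-x_i) * sign(y_j-y_i).
  (1,2):dx=+5,dy=+4->C; (1,3):dx=-4,dy=-4->C; (1,4):dx=-6,dy=-7->C; (1,5):dx=-1,dy=+2->D
  (1,6):dx=+4,dy=+7->C; (1,7):dx=-7,dy=-9->C; (1,8):dx=-3,dy=-2->C; (1,9):dx=-8,dy=-11->C
  (1,10):dx=+1,dy=+5->C; (2,3):dx=-9,dy=-8->C; (2,4):dx=-11,dy=-11->C; (2,5):dx=-6,dy=-2->C
  (2,6):dx=-1,dy=+3->D; (2,7):dx=-12,dy=-13->C; (2,8):dx=-8,dy=-6->C; (2,9):dx=-13,dy=-15->C
  (2,10):dx=-4,dy=+1->D; (3,4):dx=-2,dy=-3->C; (3,5):dx=+3,dy=+6->C; (3,6):dx=+8,dy=+11->C
  (3,7):dx=-3,dy=-5->C; (3,8):dx=+1,dy=+2->C; (3,9):dx=-4,dy=-7->C; (3,10):dx=+5,dy=+9->C
  (4,5):dx=+5,dy=+9->C; (4,6):dx=+10,dy=+14->C; (4,7):dx=-1,dy=-2->C; (4,8):dx=+3,dy=+5->C
  (4,9):dx=-2,dy=-4->C; (4,10):dx=+7,dy=+12->C; (5,6):dx=+5,dy=+5->C; (5,7):dx=-6,dy=-11->C
  (5,8):dx=-2,dy=-4->C; (5,9):dx=-7,dy=-13->C; (5,10):dx=+2,dy=+3->C; (6,7):dx=-11,dy=-16->C
  (6,8):dx=-7,dy=-9->C; (6,9):dx=-12,dy=-18->C; (6,10):dx=-3,dy=-2->C; (7,8):dx=+4,dy=+7->C
  (7,9):dx=-1,dy=-2->C; (7,10):dx=+8,dy=+14->C; (8,9):dx=-5,dy=-9->C; (8,10):dx=+4,dy=+7->C
  (9,10):dx=+9,dy=+16->C
Step 2: C = 42, D = 3, total pairs = 45.
Step 3: tau = (C - D)/(n(n-1)/2) = (42 - 3)/45 = 0.866667.
Step 4: Exact two-sided p-value (enumerate n! = 3628800 permutations of y under H0): p = 0.000115.
Step 5: alpha = 0.05. reject H0.

tau_b = 0.8667 (C=42, D=3), p = 0.000115, reject H0.


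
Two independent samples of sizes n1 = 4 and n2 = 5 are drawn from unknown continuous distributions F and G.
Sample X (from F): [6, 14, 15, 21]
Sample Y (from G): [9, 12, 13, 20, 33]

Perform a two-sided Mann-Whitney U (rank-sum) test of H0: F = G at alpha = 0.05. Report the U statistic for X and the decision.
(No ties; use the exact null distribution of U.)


Step 1: Combine and sort all 9 observations; assign midranks.
sorted (value, group): (6,X), (9,Y), (12,Y), (13,Y), (14,X), (15,X), (20,Y), (21,X), (33,Y)
ranks: 6->1, 9->2, 12->3, 13->4, 14->5, 15->6, 20->7, 21->8, 33->9
Step 2: Rank sum for X: R1 = 1 + 5 + 6 + 8 = 20.
Step 3: U_X = R1 - n1(n1+1)/2 = 20 - 4*5/2 = 20 - 10 = 10.
       U_Y = n1*n2 - U_X = 20 - 10 = 10.
Step 4: No ties, so the exact null distribution of U (based on enumerating the C(9,4) = 126 equally likely rank assignments) gives the two-sided p-value.
Step 5: p-value = 1.000000; compare to alpha = 0.05. fail to reject H0.

U_X = 10, p = 1.000000, fail to reject H0 at alpha = 0.05.


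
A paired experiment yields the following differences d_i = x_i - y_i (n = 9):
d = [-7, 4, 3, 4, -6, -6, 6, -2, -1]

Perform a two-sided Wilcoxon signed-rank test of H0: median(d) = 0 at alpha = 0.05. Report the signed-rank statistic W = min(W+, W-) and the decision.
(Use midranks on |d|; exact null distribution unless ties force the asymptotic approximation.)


Step 1: Drop any zero differences (none here) and take |d_i|.
|d| = [7, 4, 3, 4, 6, 6, 6, 2, 1]
Step 2: Midrank |d_i| (ties get averaged ranks).
ranks: |7|->9, |4|->4.5, |3|->3, |4|->4.5, |6|->7, |6|->7, |6|->7, |2|->2, |1|->1
Step 3: Attach original signs; sum ranks with positive sign and with negative sign.
W+ = 4.5 + 3 + 4.5 + 7 = 19
W- = 9 + 7 + 7 + 2 + 1 = 26
(Check: W+ + W- = 45 should equal n(n+1)/2 = 45.)
Step 4: Test statistic W = min(W+, W-) = 19.
Step 5: Ties in |d|, so use the tie-corrected normal approximation.
        E[W] = n(n+1)/4 = 9*10/4 = 22.5.
        Tie groups: |d|=4 (t=2), |d|=6 (t=3); sum(t^3 - t) = 30.
        Var[W] = n(n+1)(2n+1)/24 - sum(t^3-t)/48 = 1710/24 - 30/48 = 70.625.
        z = (W - E[W]) / sqrt(Var[W]) = (19 - 22.5) / 8.4039 = -0.4165.
        Two-sided p = 2*Phi(z) = 0.677063.
Step 6: alpha = 0.05. fail to reject H0.

W+ = 19, W- = 26, W = min = 19, p = 0.677063, fail to reject H0.


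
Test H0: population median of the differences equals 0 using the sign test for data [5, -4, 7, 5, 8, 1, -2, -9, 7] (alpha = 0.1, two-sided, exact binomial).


Step 1: Discard zero differences. Original n = 9; n_eff = number of nonzero differences = 9.
Nonzero differences (with sign): +5, -4, +7, +5, +8, +1, -2, -9, +7
Step 2: Count signs: positive = 6, negative = 3.
Step 3: Under H0: P(positive) = 0.5, so the number of positives S ~ Bin(9, 0.5).
Step 4: Two-sided exact p-value = sum of Bin(9,0.5) probabilities at or below the observed probability = 0.507812.
Step 5: alpha = 0.1. fail to reject H0.

n_eff = 9, pos = 6, neg = 3, p = 0.507812, fail to reject H0.


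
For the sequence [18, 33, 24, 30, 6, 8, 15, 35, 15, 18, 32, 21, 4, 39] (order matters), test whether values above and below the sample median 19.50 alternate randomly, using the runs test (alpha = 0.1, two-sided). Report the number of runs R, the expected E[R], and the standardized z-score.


Step 1: Compute median = 19.50; label A = above, B = below.
Labels in order: BAAABBBABBAABA  (n_A = 7, n_B = 7)
Step 2: Count runs R = 8.
Step 3: Under H0 (random ordering), E[R] = 2*n_A*n_B/(n_A+n_B) + 1 = 2*7*7/14 + 1 = 8.0000.
        Var[R] = 2*n_A*n_B*(2*n_A*n_B - n_A - n_B) / ((n_A+n_B)^2 * (n_A+n_B-1)) = 8232/2548 = 3.2308.
        SD[R] = 1.7974.
Step 4: R = E[R], so z = 0 with no continuity correction.
Step 5: Two-sided p-value via normal approximation = 2*(1 - Phi(|z|)) = 1.000000.
Step 6: alpha = 0.1. fail to reject H0.

R = 8, z = 0.0000, p = 1.000000, fail to reject H0.


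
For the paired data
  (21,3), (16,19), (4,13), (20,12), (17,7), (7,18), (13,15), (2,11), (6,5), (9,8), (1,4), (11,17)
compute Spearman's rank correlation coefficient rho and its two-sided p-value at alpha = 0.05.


Step 1: Rank x and y separately (midranks; no ties here).
rank(x): 21->12, 16->9, 4->3, 20->11, 17->10, 7->5, 13->8, 2->2, 6->4, 9->6, 1->1, 11->7
rank(y): 3->1, 19->12, 13->8, 12->7, 7->4, 18->11, 15->9, 11->6, 5->3, 8->5, 4->2, 17->10
Step 2: d_i = R_x(i) - R_y(i); compute d_i^2.
  (12-1)^2=121, (9-12)^2=9, (3-8)^2=25, (11-7)^2=16, (10-4)^2=36, (5-11)^2=36, (8-9)^2=1, (2-6)^2=16, (4-3)^2=1, (6-5)^2=1, (1-2)^2=1, (7-10)^2=9
sum(d^2) = 272.
Step 3: rho = 1 - 6*272 / (12*(12^2 - 1)) = 1 - 1632/1716 = 0.048951.
Step 4: Under H0, t = rho * sqrt((n-2)/(1-rho^2)) = 0.1550 ~ t(10).
Step 5: Two-sided p-value from the t-distribution with 10 df = 0.879919.
Step 6: alpha = 0.05. fail to reject H0.

rho = 0.0490, p = 0.879919, fail to reject H0 at alpha = 0.05.


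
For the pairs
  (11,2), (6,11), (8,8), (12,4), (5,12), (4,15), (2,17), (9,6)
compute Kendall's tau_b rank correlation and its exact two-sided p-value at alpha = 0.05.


Step 1: Enumerate the 28 unordered pairs (i,j) with i<j and classify each by sign(x_j-x_i) * sign(y_j-y_i).
  (1,2):dx=-5,dy=+9->D; (1,3):dx=-3,dy=+6->D; (1,4):dx=+1,dy=+2->C; (1,5):dx=-6,dy=+10->D
  (1,6):dx=-7,dy=+13->D; (1,7):dx=-9,dy=+15->D; (1,8):dx=-2,dy=+4->D; (2,3):dx=+2,dy=-3->D
  (2,4):dx=+6,dy=-7->D; (2,5):dx=-1,dy=+1->D; (2,6):dx=-2,dy=+4->D; (2,7):dx=-4,dy=+6->D
  (2,8):dx=+3,dy=-5->D; (3,4):dx=+4,dy=-4->D; (3,5):dx=-3,dy=+4->D; (3,6):dx=-4,dy=+7->D
  (3,7):dx=-6,dy=+9->D; (3,8):dx=+1,dy=-2->D; (4,5):dx=-7,dy=+8->D; (4,6):dx=-8,dy=+11->D
  (4,7):dx=-10,dy=+13->D; (4,8):dx=-3,dy=+2->D; (5,6):dx=-1,dy=+3->D; (5,7):dx=-3,dy=+5->D
  (5,8):dx=+4,dy=-6->D; (6,7):dx=-2,dy=+2->D; (6,8):dx=+5,dy=-9->D; (7,8):dx=+7,dy=-11->D
Step 2: C = 1, D = 27, total pairs = 28.
Step 3: tau = (C - D)/(n(n-1)/2) = (1 - 27)/28 = -0.928571.
Step 4: Exact two-sided p-value (enumerate n! = 40320 permutations of y under H0): p = 0.000397.
Step 5: alpha = 0.05. reject H0.

tau_b = -0.9286 (C=1, D=27), p = 0.000397, reject H0.


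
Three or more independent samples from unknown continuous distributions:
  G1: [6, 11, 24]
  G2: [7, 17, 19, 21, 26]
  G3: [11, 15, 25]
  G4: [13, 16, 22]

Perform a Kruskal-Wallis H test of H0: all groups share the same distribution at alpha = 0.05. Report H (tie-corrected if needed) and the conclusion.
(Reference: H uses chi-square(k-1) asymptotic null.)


Step 1: Combine all N = 14 observations and assign midranks.
sorted (value, group, rank): (6,G1,1), (7,G2,2), (11,G1,3.5), (11,G3,3.5), (13,G4,5), (15,G3,6), (16,G4,7), (17,G2,8), (19,G2,9), (21,G2,10), (22,G4,11), (24,G1,12), (25,G3,13), (26,G2,14)
Step 2: Sum ranks within each group.
R_1 = 16.5 (n_1 = 3)
R_2 = 43 (n_2 = 5)
R_3 = 22.5 (n_3 = 3)
R_4 = 23 (n_4 = 3)
Step 3: H = 12/(N(N+1)) * sum(R_i^2/n_i) - 3(N+1)
     = 12/(14*15) * (16.5^2/3 + 43^2/5 + 22.5^2/3 + 23^2/3) - 3*15
     = 0.057143 * 805.633 - 45
     = 1.036190.
Step 4: Ties present; correction factor C = 1 - 6/(14^3 - 14) = 0.997802. Corrected H = 1.036190 / 0.997802 = 1.038473.
Step 5: Under H0, H ~ chi^2(3); p-value = 0.791944.
Step 6: alpha = 0.05. fail to reject H0.

H = 1.0385, df = 3, p = 0.791944, fail to reject H0.


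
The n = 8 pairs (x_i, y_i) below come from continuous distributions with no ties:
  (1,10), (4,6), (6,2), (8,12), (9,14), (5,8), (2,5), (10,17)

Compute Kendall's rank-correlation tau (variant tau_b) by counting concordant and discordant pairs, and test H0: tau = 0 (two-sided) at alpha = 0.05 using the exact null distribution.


Step 1: Enumerate the 28 unordered pairs (i,j) with i<j and classify each by sign(x_j-x_i) * sign(y_j-y_i).
  (1,2):dx=+3,dy=-4->D; (1,3):dx=+5,dy=-8->D; (1,4):dx=+7,dy=+2->C; (1,5):dx=+8,dy=+4->C
  (1,6):dx=+4,dy=-2->D; (1,7):dx=+1,dy=-5->D; (1,8):dx=+9,dy=+7->C; (2,3):dx=+2,dy=-4->D
  (2,4):dx=+4,dy=+6->C; (2,5):dx=+5,dy=+8->C; (2,6):dx=+1,dy=+2->C; (2,7):dx=-2,dy=-1->C
  (2,8):dx=+6,dy=+11->C; (3,4):dx=+2,dy=+10->C; (3,5):dx=+3,dy=+12->C; (3,6):dx=-1,dy=+6->D
  (3,7):dx=-4,dy=+3->D; (3,8):dx=+4,dy=+15->C; (4,5):dx=+1,dy=+2->C; (4,6):dx=-3,dy=-4->C
  (4,7):dx=-6,dy=-7->C; (4,8):dx=+2,dy=+5->C; (5,6):dx=-4,dy=-6->C; (5,7):dx=-7,dy=-9->C
  (5,8):dx=+1,dy=+3->C; (6,7):dx=-3,dy=-3->C; (6,8):dx=+5,dy=+9->C; (7,8):dx=+8,dy=+12->C
Step 2: C = 21, D = 7, total pairs = 28.
Step 3: tau = (C - D)/(n(n-1)/2) = (21 - 7)/28 = 0.500000.
Step 4: Exact two-sided p-value (enumerate n! = 40320 permutations of y under H0): p = 0.108681.
Step 5: alpha = 0.05. fail to reject H0.

tau_b = 0.5000 (C=21, D=7), p = 0.108681, fail to reject H0.


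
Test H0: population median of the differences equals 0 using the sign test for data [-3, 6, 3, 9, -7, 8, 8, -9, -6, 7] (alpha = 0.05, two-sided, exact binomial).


Step 1: Discard zero differences. Original n = 10; n_eff = number of nonzero differences = 10.
Nonzero differences (with sign): -3, +6, +3, +9, -7, +8, +8, -9, -6, +7
Step 2: Count signs: positive = 6, negative = 4.
Step 3: Under H0: P(positive) = 0.5, so the number of positives S ~ Bin(10, 0.5).
Step 4: Two-sided exact p-value = sum of Bin(10,0.5) probabilities at or below the observed probability = 0.753906.
Step 5: alpha = 0.05. fail to reject H0.

n_eff = 10, pos = 6, neg = 4, p = 0.753906, fail to reject H0.


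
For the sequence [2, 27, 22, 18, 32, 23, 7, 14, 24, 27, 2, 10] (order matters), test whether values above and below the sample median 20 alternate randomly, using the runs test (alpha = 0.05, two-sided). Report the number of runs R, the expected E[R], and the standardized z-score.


Step 1: Compute median = 20; label A = above, B = below.
Labels in order: BAABAABBAABB  (n_A = 6, n_B = 6)
Step 2: Count runs R = 7.
Step 3: Under H0 (random ordering), E[R] = 2*n_A*n_B/(n_A+n_B) + 1 = 2*6*6/12 + 1 = 7.0000.
        Var[R] = 2*n_A*n_B*(2*n_A*n_B - n_A - n_B) / ((n_A+n_B)^2 * (n_A+n_B-1)) = 4320/1584 = 2.7273.
        SD[R] = 1.6514.
Step 4: R = E[R], so z = 0 with no continuity correction.
Step 5: Two-sided p-value via normal approximation = 2*(1 - Phi(|z|)) = 1.000000.
Step 6: alpha = 0.05. fail to reject H0.

R = 7, z = 0.0000, p = 1.000000, fail to reject H0.


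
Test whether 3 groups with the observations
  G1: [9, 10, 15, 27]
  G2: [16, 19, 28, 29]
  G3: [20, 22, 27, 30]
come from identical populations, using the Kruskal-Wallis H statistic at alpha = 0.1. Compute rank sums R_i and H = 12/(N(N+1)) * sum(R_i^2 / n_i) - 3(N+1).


Step 1: Combine all N = 12 observations and assign midranks.
sorted (value, group, rank): (9,G1,1), (10,G1,2), (15,G1,3), (16,G2,4), (19,G2,5), (20,G3,6), (22,G3,7), (27,G1,8.5), (27,G3,8.5), (28,G2,10), (29,G2,11), (30,G3,12)
Step 2: Sum ranks within each group.
R_1 = 14.5 (n_1 = 4)
R_2 = 30 (n_2 = 4)
R_3 = 33.5 (n_3 = 4)
Step 3: H = 12/(N(N+1)) * sum(R_i^2/n_i) - 3(N+1)
     = 12/(12*13) * (14.5^2/4 + 30^2/4 + 33.5^2/4) - 3*13
     = 0.076923 * 558.125 - 39
     = 3.932692.
Step 4: Ties present; correction factor C = 1 - 6/(12^3 - 12) = 0.996503. Corrected H = 3.932692 / 0.996503 = 3.946491.
Step 5: Under H0, H ~ chi^2(2); p-value = 0.139005.
Step 6: alpha = 0.1. fail to reject H0.

H = 3.9465, df = 2, p = 0.139005, fail to reject H0.


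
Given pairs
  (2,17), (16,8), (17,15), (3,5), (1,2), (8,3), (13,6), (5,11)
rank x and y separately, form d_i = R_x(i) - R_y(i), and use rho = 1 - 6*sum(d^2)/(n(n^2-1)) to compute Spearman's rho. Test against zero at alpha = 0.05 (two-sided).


Step 1: Rank x and y separately (midranks; no ties here).
rank(x): 2->2, 16->7, 17->8, 3->3, 1->1, 8->5, 13->6, 5->4
rank(y): 17->8, 8->5, 15->7, 5->3, 2->1, 3->2, 6->4, 11->6
Step 2: d_i = R_x(i) - R_y(i); compute d_i^2.
  (2-8)^2=36, (7-5)^2=4, (8-7)^2=1, (3-3)^2=0, (1-1)^2=0, (5-2)^2=9, (6-4)^2=4, (4-6)^2=4
sum(d^2) = 58.
Step 3: rho = 1 - 6*58 / (8*(8^2 - 1)) = 1 - 348/504 = 0.309524.
Step 4: Under H0, t = rho * sqrt((n-2)/(1-rho^2)) = 0.7973 ~ t(6).
Step 5: Two-sided p-value from the t-distribution with 6 df = 0.455645.
Step 6: alpha = 0.05. fail to reject H0.

rho = 0.3095, p = 0.455645, fail to reject H0 at alpha = 0.05.


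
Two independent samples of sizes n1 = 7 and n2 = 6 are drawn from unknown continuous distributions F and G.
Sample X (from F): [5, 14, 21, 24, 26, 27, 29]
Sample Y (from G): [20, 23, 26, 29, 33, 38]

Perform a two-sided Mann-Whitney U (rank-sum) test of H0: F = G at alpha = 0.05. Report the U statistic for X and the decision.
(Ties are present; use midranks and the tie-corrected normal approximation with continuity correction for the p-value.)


Step 1: Combine and sort all 13 observations; assign midranks.
sorted (value, group): (5,X), (14,X), (20,Y), (21,X), (23,Y), (24,X), (26,X), (26,Y), (27,X), (29,X), (29,Y), (33,Y), (38,Y)
ranks: 5->1, 14->2, 20->3, 21->4, 23->5, 24->6, 26->7.5, 26->7.5, 27->9, 29->10.5, 29->10.5, 33->12, 38->13
Step 2: Rank sum for X: R1 = 1 + 2 + 4 + 6 + 7.5 + 9 + 10.5 = 40.
Step 3: U_X = R1 - n1(n1+1)/2 = 40 - 7*8/2 = 40 - 28 = 12.
       U_Y = n1*n2 - U_X = 42 - 12 = 30.
Step 4: Ties are present, so use the tie-corrected normal approximation (with continuity correction) for the p-value.
Step 5: p-value = 0.223363; compare to alpha = 0.05. fail to reject H0.

U_X = 12, p = 0.223363, fail to reject H0 at alpha = 0.05.


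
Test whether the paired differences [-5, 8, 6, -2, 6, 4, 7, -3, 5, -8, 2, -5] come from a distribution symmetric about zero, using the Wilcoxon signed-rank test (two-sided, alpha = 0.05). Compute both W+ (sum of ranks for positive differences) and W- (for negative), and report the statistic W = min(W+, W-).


Step 1: Drop any zero differences (none here) and take |d_i|.
|d| = [5, 8, 6, 2, 6, 4, 7, 3, 5, 8, 2, 5]
Step 2: Midrank |d_i| (ties get averaged ranks).
ranks: |5|->6, |8|->11.5, |6|->8.5, |2|->1.5, |6|->8.5, |4|->4, |7|->10, |3|->3, |5|->6, |8|->11.5, |2|->1.5, |5|->6
Step 3: Attach original signs; sum ranks with positive sign and with negative sign.
W+ = 11.5 + 8.5 + 8.5 + 4 + 10 + 6 + 1.5 = 50
W- = 6 + 1.5 + 3 + 11.5 + 6 = 28
(Check: W+ + W- = 78 should equal n(n+1)/2 = 78.)
Step 4: Test statistic W = min(W+, W-) = 28.
Step 5: Ties in |d|, so use the tie-corrected normal approximation.
        E[W] = n(n+1)/4 = 12*13/4 = 39.
        Tie groups: |d|=2 (t=2), |d|=5 (t=3), |d|=6 (t=2), |d|=8 (t=2); sum(t^3 - t) = 42.
        Var[W] = n(n+1)(2n+1)/24 - sum(t^3-t)/48 = 3900/24 - 42/48 = 161.625.
        z = (W - E[W]) / sqrt(Var[W]) = (28 - 39) / 12.7132 = -0.8652.
        Two-sided p = 2*Phi(z) = 0.386905.
Step 6: alpha = 0.05. fail to reject H0.

W+ = 50, W- = 28, W = min = 28, p = 0.386905, fail to reject H0.


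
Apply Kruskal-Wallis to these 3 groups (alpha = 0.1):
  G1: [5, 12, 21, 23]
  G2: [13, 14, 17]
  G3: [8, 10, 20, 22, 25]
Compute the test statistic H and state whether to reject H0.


Step 1: Combine all N = 12 observations and assign midranks.
sorted (value, group, rank): (5,G1,1), (8,G3,2), (10,G3,3), (12,G1,4), (13,G2,5), (14,G2,6), (17,G2,7), (20,G3,8), (21,G1,9), (22,G3,10), (23,G1,11), (25,G3,12)
Step 2: Sum ranks within each group.
R_1 = 25 (n_1 = 4)
R_2 = 18 (n_2 = 3)
R_3 = 35 (n_3 = 5)
Step 3: H = 12/(N(N+1)) * sum(R_i^2/n_i) - 3(N+1)
     = 12/(12*13) * (25^2/4 + 18^2/3 + 35^2/5) - 3*13
     = 0.076923 * 509.25 - 39
     = 0.173077.
Step 4: No ties, so H is used without correction.
Step 5: Under H0, H ~ chi^2(2); p-value = 0.917100.
Step 6: alpha = 0.1. fail to reject H0.

H = 0.1731, df = 2, p = 0.917100, fail to reject H0.


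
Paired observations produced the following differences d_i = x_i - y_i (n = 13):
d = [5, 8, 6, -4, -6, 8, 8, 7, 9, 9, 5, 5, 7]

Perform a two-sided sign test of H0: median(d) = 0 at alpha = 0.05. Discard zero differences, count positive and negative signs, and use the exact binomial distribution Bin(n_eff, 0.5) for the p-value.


Step 1: Discard zero differences. Original n = 13; n_eff = number of nonzero differences = 13.
Nonzero differences (with sign): +5, +8, +6, -4, -6, +8, +8, +7, +9, +9, +5, +5, +7
Step 2: Count signs: positive = 11, negative = 2.
Step 3: Under H0: P(positive) = 0.5, so the number of positives S ~ Bin(13, 0.5).
Step 4: Two-sided exact p-value = sum of Bin(13,0.5) probabilities at or below the observed probability = 0.022461.
Step 5: alpha = 0.05. reject H0.

n_eff = 13, pos = 11, neg = 2, p = 0.022461, reject H0.


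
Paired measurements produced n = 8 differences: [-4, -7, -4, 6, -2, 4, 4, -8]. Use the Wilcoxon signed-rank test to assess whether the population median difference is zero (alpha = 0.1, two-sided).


Step 1: Drop any zero differences (none here) and take |d_i|.
|d| = [4, 7, 4, 6, 2, 4, 4, 8]
Step 2: Midrank |d_i| (ties get averaged ranks).
ranks: |4|->3.5, |7|->7, |4|->3.5, |6|->6, |2|->1, |4|->3.5, |4|->3.5, |8|->8
Step 3: Attach original signs; sum ranks with positive sign and with negative sign.
W+ = 6 + 3.5 + 3.5 = 13
W- = 3.5 + 7 + 3.5 + 1 + 8 = 23
(Check: W+ + W- = 36 should equal n(n+1)/2 = 36.)
Step 4: Test statistic W = min(W+, W-) = 13.
Step 5: Ties in |d|, so use the tie-corrected normal approximation.
        E[W] = n(n+1)/4 = 8*9/4 = 18.
        Tie groups: |d|=4 (t=4); sum(t^3 - t) = 60.
        Var[W] = n(n+1)(2n+1)/24 - sum(t^3-t)/48 = 1224/24 - 60/48 = 49.75.
        z = (W - E[W]) / sqrt(Var[W]) = (13 - 18) / 7.0534 = -0.7089.
        Two-sided p = 2*Phi(z) = 0.478398.
Step 6: alpha = 0.1. fail to reject H0.

W+ = 13, W- = 23, W = min = 13, p = 0.478398, fail to reject H0.


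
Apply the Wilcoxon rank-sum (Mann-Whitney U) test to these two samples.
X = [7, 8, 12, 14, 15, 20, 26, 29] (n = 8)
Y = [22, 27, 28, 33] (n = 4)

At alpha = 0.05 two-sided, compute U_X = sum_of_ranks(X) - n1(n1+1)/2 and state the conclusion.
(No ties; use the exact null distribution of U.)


Step 1: Combine and sort all 12 observations; assign midranks.
sorted (value, group): (7,X), (8,X), (12,X), (14,X), (15,X), (20,X), (22,Y), (26,X), (27,Y), (28,Y), (29,X), (33,Y)
ranks: 7->1, 8->2, 12->3, 14->4, 15->5, 20->6, 22->7, 26->8, 27->9, 28->10, 29->11, 33->12
Step 2: Rank sum for X: R1 = 1 + 2 + 3 + 4 + 5 + 6 + 8 + 11 = 40.
Step 3: U_X = R1 - n1(n1+1)/2 = 40 - 8*9/2 = 40 - 36 = 4.
       U_Y = n1*n2 - U_X = 32 - 4 = 28.
Step 4: No ties, so the exact null distribution of U (based on enumerating the C(12,8) = 495 equally likely rank assignments) gives the two-sided p-value.
Step 5: p-value = 0.048485; compare to alpha = 0.05. reject H0.

U_X = 4, p = 0.048485, reject H0 at alpha = 0.05.


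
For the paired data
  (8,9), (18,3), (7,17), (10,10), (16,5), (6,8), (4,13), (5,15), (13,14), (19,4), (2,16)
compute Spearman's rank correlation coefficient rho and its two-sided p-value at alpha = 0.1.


Step 1: Rank x and y separately (midranks; no ties here).
rank(x): 8->6, 18->10, 7->5, 10->7, 16->9, 6->4, 4->2, 5->3, 13->8, 19->11, 2->1
rank(y): 9->5, 3->1, 17->11, 10->6, 5->3, 8->4, 13->7, 15->9, 14->8, 4->2, 16->10
Step 2: d_i = R_x(i) - R_y(i); compute d_i^2.
  (6-5)^2=1, (10-1)^2=81, (5-11)^2=36, (7-6)^2=1, (9-3)^2=36, (4-4)^2=0, (2-7)^2=25, (3-9)^2=36, (8-8)^2=0, (11-2)^2=81, (1-10)^2=81
sum(d^2) = 378.
Step 3: rho = 1 - 6*378 / (11*(11^2 - 1)) = 1 - 2268/1320 = -0.718182.
Step 4: Under H0, t = rho * sqrt((n-2)/(1-rho^2)) = -3.0963 ~ t(9).
Step 5: Two-sided p-value from the t-distribution with 9 df = 0.012800.
Step 6: alpha = 0.1. reject H0.

rho = -0.7182, p = 0.012800, reject H0 at alpha = 0.1.


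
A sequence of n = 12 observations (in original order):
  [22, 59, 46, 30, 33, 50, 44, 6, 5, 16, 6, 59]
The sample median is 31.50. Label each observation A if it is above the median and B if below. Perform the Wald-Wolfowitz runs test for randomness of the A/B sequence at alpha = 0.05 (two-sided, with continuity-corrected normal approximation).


Step 1: Compute median = 31.50; label A = above, B = below.
Labels in order: BAABAAABBBBA  (n_A = 6, n_B = 6)
Step 2: Count runs R = 6.
Step 3: Under H0 (random ordering), E[R] = 2*n_A*n_B/(n_A+n_B) + 1 = 2*6*6/12 + 1 = 7.0000.
        Var[R] = 2*n_A*n_B*(2*n_A*n_B - n_A - n_B) / ((n_A+n_B)^2 * (n_A+n_B-1)) = 4320/1584 = 2.7273.
        SD[R] = 1.6514.
Step 4: Continuity-corrected z = (R + 0.5 - E[R]) / SD[R] = (6 + 0.5 - 7.0000) / 1.6514 = -0.3028.
Step 5: Two-sided p-value via normal approximation = 2*(1 - Phi(|z|)) = 0.762069.
Step 6: alpha = 0.05. fail to reject H0.

R = 6, z = -0.3028, p = 0.762069, fail to reject H0.


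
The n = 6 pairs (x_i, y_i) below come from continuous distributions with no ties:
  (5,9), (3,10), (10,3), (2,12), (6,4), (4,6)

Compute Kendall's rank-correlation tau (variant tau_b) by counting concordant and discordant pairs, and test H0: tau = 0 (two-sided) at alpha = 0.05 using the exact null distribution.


Step 1: Enumerate the 15 unordered pairs (i,j) with i<j and classify each by sign(x_j-x_i) * sign(y_j-y_i).
  (1,2):dx=-2,dy=+1->D; (1,3):dx=+5,dy=-6->D; (1,4):dx=-3,dy=+3->D; (1,5):dx=+1,dy=-5->D
  (1,6):dx=-1,dy=-3->C; (2,3):dx=+7,dy=-7->D; (2,4):dx=-1,dy=+2->D; (2,5):dx=+3,dy=-6->D
  (2,6):dx=+1,dy=-4->D; (3,4):dx=-8,dy=+9->D; (3,5):dx=-4,dy=+1->D; (3,6):dx=-6,dy=+3->D
  (4,5):dx=+4,dy=-8->D; (4,6):dx=+2,dy=-6->D; (5,6):dx=-2,dy=+2->D
Step 2: C = 1, D = 14, total pairs = 15.
Step 3: tau = (C - D)/(n(n-1)/2) = (1 - 14)/15 = -0.866667.
Step 4: Exact two-sided p-value (enumerate n! = 720 permutations of y under H0): p = 0.016667.
Step 5: alpha = 0.05. reject H0.

tau_b = -0.8667 (C=1, D=14), p = 0.016667, reject H0.


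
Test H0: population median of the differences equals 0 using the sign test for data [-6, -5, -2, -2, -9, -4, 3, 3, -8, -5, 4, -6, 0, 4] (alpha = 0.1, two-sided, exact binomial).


Step 1: Discard zero differences. Original n = 14; n_eff = number of nonzero differences = 13.
Nonzero differences (with sign): -6, -5, -2, -2, -9, -4, +3, +3, -8, -5, +4, -6, +4
Step 2: Count signs: positive = 4, negative = 9.
Step 3: Under H0: P(positive) = 0.5, so the number of positives S ~ Bin(13, 0.5).
Step 4: Two-sided exact p-value = sum of Bin(13,0.5) probabilities at or below the observed probability = 0.266846.
Step 5: alpha = 0.1. fail to reject H0.

n_eff = 13, pos = 4, neg = 9, p = 0.266846, fail to reject H0.


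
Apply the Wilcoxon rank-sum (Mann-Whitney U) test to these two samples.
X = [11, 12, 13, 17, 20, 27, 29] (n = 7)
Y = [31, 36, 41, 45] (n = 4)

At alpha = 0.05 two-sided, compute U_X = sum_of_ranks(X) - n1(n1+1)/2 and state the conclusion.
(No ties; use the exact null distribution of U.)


Step 1: Combine and sort all 11 observations; assign midranks.
sorted (value, group): (11,X), (12,X), (13,X), (17,X), (20,X), (27,X), (29,X), (31,Y), (36,Y), (41,Y), (45,Y)
ranks: 11->1, 12->2, 13->3, 17->4, 20->5, 27->6, 29->7, 31->8, 36->9, 41->10, 45->11
Step 2: Rank sum for X: R1 = 1 + 2 + 3 + 4 + 5 + 6 + 7 = 28.
Step 3: U_X = R1 - n1(n1+1)/2 = 28 - 7*8/2 = 28 - 28 = 0.
       U_Y = n1*n2 - U_X = 28 - 0 = 28.
Step 4: No ties, so the exact null distribution of U (based on enumerating the C(11,7) = 330 equally likely rank assignments) gives the two-sided p-value.
Step 5: p-value = 0.006061; compare to alpha = 0.05. reject H0.

U_X = 0, p = 0.006061, reject H0 at alpha = 0.05.


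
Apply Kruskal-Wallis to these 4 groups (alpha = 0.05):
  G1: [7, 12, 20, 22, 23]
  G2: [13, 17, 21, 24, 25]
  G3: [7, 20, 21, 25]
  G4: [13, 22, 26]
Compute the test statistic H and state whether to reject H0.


Step 1: Combine all N = 17 observations and assign midranks.
sorted (value, group, rank): (7,G1,1.5), (7,G3,1.5), (12,G1,3), (13,G2,4.5), (13,G4,4.5), (17,G2,6), (20,G1,7.5), (20,G3,7.5), (21,G2,9.5), (21,G3,9.5), (22,G1,11.5), (22,G4,11.5), (23,G1,13), (24,G2,14), (25,G2,15.5), (25,G3,15.5), (26,G4,17)
Step 2: Sum ranks within each group.
R_1 = 36.5 (n_1 = 5)
R_2 = 49.5 (n_2 = 5)
R_3 = 34 (n_3 = 4)
R_4 = 33 (n_4 = 3)
Step 3: H = 12/(N(N+1)) * sum(R_i^2/n_i) - 3(N+1)
     = 12/(17*18) * (36.5^2/5 + 49.5^2/5 + 34^2/4 + 33^2/3) - 3*18
     = 0.039216 * 1408.5 - 54
     = 1.235294.
Step 4: Ties present; correction factor C = 1 - 36/(17^3 - 17) = 0.992647. Corrected H = 1.235294 / 0.992647 = 1.244444.
Step 5: Under H0, H ~ chi^2(3); p-value = 0.742366.
Step 6: alpha = 0.05. fail to reject H0.

H = 1.2444, df = 3, p = 0.742366, fail to reject H0.


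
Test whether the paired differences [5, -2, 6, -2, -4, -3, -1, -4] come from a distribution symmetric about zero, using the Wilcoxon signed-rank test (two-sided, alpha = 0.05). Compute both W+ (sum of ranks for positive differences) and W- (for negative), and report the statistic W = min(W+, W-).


Step 1: Drop any zero differences (none here) and take |d_i|.
|d| = [5, 2, 6, 2, 4, 3, 1, 4]
Step 2: Midrank |d_i| (ties get averaged ranks).
ranks: |5|->7, |2|->2.5, |6|->8, |2|->2.5, |4|->5.5, |3|->4, |1|->1, |4|->5.5
Step 3: Attach original signs; sum ranks with positive sign and with negative sign.
W+ = 7 + 8 = 15
W- = 2.5 + 2.5 + 5.5 + 4 + 1 + 5.5 = 21
(Check: W+ + W- = 36 should equal n(n+1)/2 = 36.)
Step 4: Test statistic W = min(W+, W-) = 15.
Step 5: Ties in |d|, so use the tie-corrected normal approximation.
        E[W] = n(n+1)/4 = 8*9/4 = 18.
        Tie groups: |d|=2 (t=2), |d|=4 (t=2); sum(t^3 - t) = 12.
        Var[W] = n(n+1)(2n+1)/24 - sum(t^3-t)/48 = 1224/24 - 12/48 = 50.75.
        z = (W - E[W]) / sqrt(Var[W]) = (15 - 18) / 7.1239 = -0.4211.
        Two-sided p = 2*Phi(z) = 0.673669.
Step 6: alpha = 0.05. fail to reject H0.

W+ = 15, W- = 21, W = min = 15, p = 0.673669, fail to reject H0.


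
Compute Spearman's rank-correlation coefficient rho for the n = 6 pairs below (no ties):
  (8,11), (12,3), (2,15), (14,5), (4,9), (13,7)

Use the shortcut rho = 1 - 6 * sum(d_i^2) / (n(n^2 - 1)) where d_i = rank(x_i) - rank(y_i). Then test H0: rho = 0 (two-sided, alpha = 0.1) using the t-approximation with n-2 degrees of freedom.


Step 1: Rank x and y separately (midranks; no ties here).
rank(x): 8->3, 12->4, 2->1, 14->6, 4->2, 13->5
rank(y): 11->5, 3->1, 15->6, 5->2, 9->4, 7->3
Step 2: d_i = R_x(i) - R_y(i); compute d_i^2.
  (3-5)^2=4, (4-1)^2=9, (1-6)^2=25, (6-2)^2=16, (2-4)^2=4, (5-3)^2=4
sum(d^2) = 62.
Step 3: rho = 1 - 6*62 / (6*(6^2 - 1)) = 1 - 372/210 = -0.771429.
Step 4: Under H0, t = rho * sqrt((n-2)/(1-rho^2)) = -2.4247 ~ t(4).
Step 5: Two-sided p-value from the t-distribution with 4 df = 0.072397.
Step 6: alpha = 0.1. reject H0.

rho = -0.7714, p = 0.072397, reject H0 at alpha = 0.1.


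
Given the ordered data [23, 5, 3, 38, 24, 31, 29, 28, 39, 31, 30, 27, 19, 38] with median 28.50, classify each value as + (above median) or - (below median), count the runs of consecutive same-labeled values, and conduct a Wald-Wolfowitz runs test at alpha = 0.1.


Step 1: Compute median = 28.50; label A = above, B = below.
Labels in order: BBBABAABAAABBA  (n_A = 7, n_B = 7)
Step 2: Count runs R = 8.
Step 3: Under H0 (random ordering), E[R] = 2*n_A*n_B/(n_A+n_B) + 1 = 2*7*7/14 + 1 = 8.0000.
        Var[R] = 2*n_A*n_B*(2*n_A*n_B - n_A - n_B) / ((n_A+n_B)^2 * (n_A+n_B-1)) = 8232/2548 = 3.2308.
        SD[R] = 1.7974.
Step 4: R = E[R], so z = 0 with no continuity correction.
Step 5: Two-sided p-value via normal approximation = 2*(1 - Phi(|z|)) = 1.000000.
Step 6: alpha = 0.1. fail to reject H0.

R = 8, z = 0.0000, p = 1.000000, fail to reject H0.


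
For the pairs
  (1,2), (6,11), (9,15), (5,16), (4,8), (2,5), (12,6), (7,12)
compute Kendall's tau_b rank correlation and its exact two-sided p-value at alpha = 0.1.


Step 1: Enumerate the 28 unordered pairs (i,j) with i<j and classify each by sign(x_j-x_i) * sign(y_j-y_i).
  (1,2):dx=+5,dy=+9->C; (1,3):dx=+8,dy=+13->C; (1,4):dx=+4,dy=+14->C; (1,5):dx=+3,dy=+6->C
  (1,6):dx=+1,dy=+3->C; (1,7):dx=+11,dy=+4->C; (1,8):dx=+6,dy=+10->C; (2,3):dx=+3,dy=+4->C
  (2,4):dx=-1,dy=+5->D; (2,5):dx=-2,dy=-3->C; (2,6):dx=-4,dy=-6->C; (2,7):dx=+6,dy=-5->D
  (2,8):dx=+1,dy=+1->C; (3,4):dx=-4,dy=+1->D; (3,5):dx=-5,dy=-7->C; (3,6):dx=-7,dy=-10->C
  (3,7):dx=+3,dy=-9->D; (3,8):dx=-2,dy=-3->C; (4,5):dx=-1,dy=-8->C; (4,6):dx=-3,dy=-11->C
  (4,7):dx=+7,dy=-10->D; (4,8):dx=+2,dy=-4->D; (5,6):dx=-2,dy=-3->C; (5,7):dx=+8,dy=-2->D
  (5,8):dx=+3,dy=+4->C; (6,7):dx=+10,dy=+1->C; (6,8):dx=+5,dy=+7->C; (7,8):dx=-5,dy=+6->D
Step 2: C = 20, D = 8, total pairs = 28.
Step 3: tau = (C - D)/(n(n-1)/2) = (20 - 8)/28 = 0.428571.
Step 4: Exact two-sided p-value (enumerate n! = 40320 permutations of y under H0): p = 0.178869.
Step 5: alpha = 0.1. fail to reject H0.

tau_b = 0.4286 (C=20, D=8), p = 0.178869, fail to reject H0.


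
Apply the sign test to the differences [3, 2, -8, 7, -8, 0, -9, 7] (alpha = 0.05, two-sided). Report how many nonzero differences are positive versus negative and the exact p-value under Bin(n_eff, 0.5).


Step 1: Discard zero differences. Original n = 8; n_eff = number of nonzero differences = 7.
Nonzero differences (with sign): +3, +2, -8, +7, -8, -9, +7
Step 2: Count signs: positive = 4, negative = 3.
Step 3: Under H0: P(positive) = 0.5, so the number of positives S ~ Bin(7, 0.5).
Step 4: Two-sided exact p-value = sum of Bin(7,0.5) probabilities at or below the observed probability = 1.000000.
Step 5: alpha = 0.05. fail to reject H0.

n_eff = 7, pos = 4, neg = 3, p = 1.000000, fail to reject H0.


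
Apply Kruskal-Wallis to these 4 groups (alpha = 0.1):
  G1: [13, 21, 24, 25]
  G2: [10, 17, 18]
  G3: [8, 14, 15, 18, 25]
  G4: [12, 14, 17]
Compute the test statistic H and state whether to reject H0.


Step 1: Combine all N = 15 observations and assign midranks.
sorted (value, group, rank): (8,G3,1), (10,G2,2), (12,G4,3), (13,G1,4), (14,G3,5.5), (14,G4,5.5), (15,G3,7), (17,G2,8.5), (17,G4,8.5), (18,G2,10.5), (18,G3,10.5), (21,G1,12), (24,G1,13), (25,G1,14.5), (25,G3,14.5)
Step 2: Sum ranks within each group.
R_1 = 43.5 (n_1 = 4)
R_2 = 21 (n_2 = 3)
R_3 = 38.5 (n_3 = 5)
R_4 = 17 (n_4 = 3)
Step 3: H = 12/(N(N+1)) * sum(R_i^2/n_i) - 3(N+1)
     = 12/(15*16) * (43.5^2/4 + 21^2/3 + 38.5^2/5 + 17^2/3) - 3*16
     = 0.050000 * 1012.85 - 48
     = 2.642292.
Step 4: Ties present; correction factor C = 1 - 24/(15^3 - 15) = 0.992857. Corrected H = 2.642292 / 0.992857 = 2.661301.
Step 5: Under H0, H ~ chi^2(3); p-value = 0.446844.
Step 6: alpha = 0.1. fail to reject H0.

H = 2.6613, df = 3, p = 0.446844, fail to reject H0.


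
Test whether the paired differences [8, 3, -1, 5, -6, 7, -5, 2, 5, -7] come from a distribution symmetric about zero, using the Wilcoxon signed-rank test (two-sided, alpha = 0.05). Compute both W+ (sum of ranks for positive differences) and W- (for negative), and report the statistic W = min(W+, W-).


Step 1: Drop any zero differences (none here) and take |d_i|.
|d| = [8, 3, 1, 5, 6, 7, 5, 2, 5, 7]
Step 2: Midrank |d_i| (ties get averaged ranks).
ranks: |8|->10, |3|->3, |1|->1, |5|->5, |6|->7, |7|->8.5, |5|->5, |2|->2, |5|->5, |7|->8.5
Step 3: Attach original signs; sum ranks with positive sign and with negative sign.
W+ = 10 + 3 + 5 + 8.5 + 2 + 5 = 33.5
W- = 1 + 7 + 5 + 8.5 = 21.5
(Check: W+ + W- = 55 should equal n(n+1)/2 = 55.)
Step 4: Test statistic W = min(W+, W-) = 21.5.
Step 5: Ties in |d|, so use the tie-corrected normal approximation.
        E[W] = n(n+1)/4 = 10*11/4 = 27.5.
        Tie groups: |d|=5 (t=3), |d|=7 (t=2); sum(t^3 - t) = 30.
        Var[W] = n(n+1)(2n+1)/24 - sum(t^3-t)/48 = 2310/24 - 30/48 = 95.625.
        z = (W - E[W]) / sqrt(Var[W]) = (21.5 - 27.5) / 9.7788 = -0.6136.
        Two-sided p = 2*Phi(z) = 0.539498.
Step 6: alpha = 0.05. fail to reject H0.

W+ = 33.5, W- = 21.5, W = min = 21.5, p = 0.539498, fail to reject H0.


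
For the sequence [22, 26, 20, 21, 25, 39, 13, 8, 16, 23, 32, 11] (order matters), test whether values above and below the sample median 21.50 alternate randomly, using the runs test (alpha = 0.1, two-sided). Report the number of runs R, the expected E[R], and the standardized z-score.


Step 1: Compute median = 21.50; label A = above, B = below.
Labels in order: AABBAABBBAAB  (n_A = 6, n_B = 6)
Step 2: Count runs R = 6.
Step 3: Under H0 (random ordering), E[R] = 2*n_A*n_B/(n_A+n_B) + 1 = 2*6*6/12 + 1 = 7.0000.
        Var[R] = 2*n_A*n_B*(2*n_A*n_B - n_A - n_B) / ((n_A+n_B)^2 * (n_A+n_B-1)) = 4320/1584 = 2.7273.
        SD[R] = 1.6514.
Step 4: Continuity-corrected z = (R + 0.5 - E[R]) / SD[R] = (6 + 0.5 - 7.0000) / 1.6514 = -0.3028.
Step 5: Two-sided p-value via normal approximation = 2*(1 - Phi(|z|)) = 0.762069.
Step 6: alpha = 0.1. fail to reject H0.

R = 6, z = -0.3028, p = 0.762069, fail to reject H0.
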